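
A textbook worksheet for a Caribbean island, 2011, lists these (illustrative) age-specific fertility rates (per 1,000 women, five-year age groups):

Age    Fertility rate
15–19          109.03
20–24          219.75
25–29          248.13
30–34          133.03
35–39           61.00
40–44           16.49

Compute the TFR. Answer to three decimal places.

Sum of ASFRs = 109.03 + 219.75 + 248.13 + 133.03 + 61.00 + 16.49 = 787.43
TFR = 5 × 787.43 / 1000 = 3.93715

3.937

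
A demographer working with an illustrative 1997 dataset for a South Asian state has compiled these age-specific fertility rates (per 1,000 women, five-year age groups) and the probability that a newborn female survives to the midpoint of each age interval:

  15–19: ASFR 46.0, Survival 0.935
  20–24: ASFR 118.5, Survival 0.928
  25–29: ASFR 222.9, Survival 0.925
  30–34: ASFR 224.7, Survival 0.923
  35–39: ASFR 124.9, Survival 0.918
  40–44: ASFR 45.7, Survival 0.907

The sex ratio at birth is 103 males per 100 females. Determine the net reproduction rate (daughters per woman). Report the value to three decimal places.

Proportion female at birth = 100 / (100 + 103) = 0.49261.
Per-age-group product (5 × ASFR × survival probability):
  15–19: 5 × 46.0/1000 × 0.935 = 0.21505
  20–24: 5 × 118.5/1000 × 0.928 = 0.54984
  25–29: 5 × 222.9/1000 × 0.925 = 1.03091
  30–34: 5 × 224.7/1000 × 0.923 = 1.03699
  35–39: 5 × 124.9/1000 × 0.918 = 0.57329
  40–44: 5 × 45.7/1000 × 0.907 = 0.20725
Sum = 3.61333
NRR = 0.49261 × 3.61333 = 1.77996

1.780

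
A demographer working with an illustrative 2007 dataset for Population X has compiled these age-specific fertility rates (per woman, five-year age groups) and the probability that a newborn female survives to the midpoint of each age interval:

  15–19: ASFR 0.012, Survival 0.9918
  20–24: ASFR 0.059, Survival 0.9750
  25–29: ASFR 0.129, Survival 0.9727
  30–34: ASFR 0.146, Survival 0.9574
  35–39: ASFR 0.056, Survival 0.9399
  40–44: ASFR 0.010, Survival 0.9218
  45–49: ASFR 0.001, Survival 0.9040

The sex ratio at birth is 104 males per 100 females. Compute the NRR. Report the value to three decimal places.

Proportion female at birth = 100 / (100 + 104) = 0.49020.
Survival-weighted fertility by age (5·fₓ·Sₓ):
  15–19: 5 × 0.012 × 0.9918 = 0.05951
  20–24: 5 × 0.059 × 0.9750 = 0.28763
  25–29: 5 × 0.129 × 0.9727 = 0.62739
  30–34: 5 × 0.146 × 0.9574 = 0.69890
  35–39: 5 × 0.056 × 0.9399 = 0.26317
  40–44: 5 × 0.010 × 0.9218 = 0.04609
  45–49: 5 × 0.001 × 0.9040 = 0.00452
Sum = 1.98721
NRR = 0.49020 × 1.98721 = 0.97413

0.974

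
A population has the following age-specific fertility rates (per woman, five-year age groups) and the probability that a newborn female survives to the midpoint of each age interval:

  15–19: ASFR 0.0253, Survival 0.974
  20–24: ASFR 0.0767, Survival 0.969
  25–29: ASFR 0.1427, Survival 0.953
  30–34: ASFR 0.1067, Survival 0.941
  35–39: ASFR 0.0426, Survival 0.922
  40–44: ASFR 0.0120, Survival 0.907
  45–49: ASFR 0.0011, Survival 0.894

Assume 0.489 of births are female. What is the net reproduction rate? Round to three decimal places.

0.945

Proportion female at birth = 0.489.
Survival-weighted fertility by age (5·fₓ·Sₓ):
  15–19: 5 × 0.0253 × 0.974 = 0.12321
  20–24: 5 × 0.0767 × 0.969 = 0.37161
  25–29: 5 × 0.1427 × 0.953 = 0.67997
  30–34: 5 × 0.1067 × 0.941 = 0.50202
  35–39: 5 × 0.0426 × 0.922 = 0.19639
  40–44: 5 × 0.0120 × 0.907 = 0.05442
  45–49: 5 × 0.0011 × 0.894 = 0.00492
Sum = 1.93254
NRR = 0.489 × 1.93254 = 0.94501
With NRR below 1 the population is below replacement fertility.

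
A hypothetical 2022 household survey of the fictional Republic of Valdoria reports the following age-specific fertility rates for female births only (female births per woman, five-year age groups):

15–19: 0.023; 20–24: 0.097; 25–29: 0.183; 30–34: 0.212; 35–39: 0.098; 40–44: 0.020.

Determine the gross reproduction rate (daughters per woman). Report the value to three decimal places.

3.165

Sum of female ASFRs = 0.023 + 0.097 + 0.183 + 0.212 + 0.098 + 0.020 = 0.633
GRR = 5 × 0.633 = 3.165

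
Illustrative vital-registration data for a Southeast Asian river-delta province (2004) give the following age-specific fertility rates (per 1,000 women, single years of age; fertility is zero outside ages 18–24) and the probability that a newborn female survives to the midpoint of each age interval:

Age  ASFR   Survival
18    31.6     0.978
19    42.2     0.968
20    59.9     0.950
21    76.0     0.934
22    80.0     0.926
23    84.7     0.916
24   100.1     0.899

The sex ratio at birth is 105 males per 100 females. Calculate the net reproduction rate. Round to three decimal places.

0.215

Proportion female at birth = 100 / (100 + 105) = 0.48780.
Weighting each age-specific rate by interval width and survival:
  18: 1 × 31.6/1000 × 0.978 = 0.03090
  19: 1 × 42.2/1000 × 0.968 = 0.04085
  20: 1 × 59.9/1000 × 0.950 = 0.05691
  21: 1 × 76.0/1000 × 0.934 = 0.07098
  22: 1 × 80.0/1000 × 0.926 = 0.07408
  23: 1 × 84.7/1000 × 0.916 = 0.07759
  24: 1 × 100.1/1000 × 0.899 = 0.08999
Sum = 0.44130
NRR = 0.48780 × 0.44130 = 0.21527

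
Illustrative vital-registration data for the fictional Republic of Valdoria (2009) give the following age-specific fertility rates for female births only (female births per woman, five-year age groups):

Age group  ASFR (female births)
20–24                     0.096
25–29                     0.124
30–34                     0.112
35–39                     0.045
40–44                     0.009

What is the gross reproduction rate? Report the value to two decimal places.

1.93

Sum of female ASFRs = 0.096 + 0.124 + 0.112 + 0.045 + 0.009 = 0.386
GRR = 5 × 0.386 = 1.93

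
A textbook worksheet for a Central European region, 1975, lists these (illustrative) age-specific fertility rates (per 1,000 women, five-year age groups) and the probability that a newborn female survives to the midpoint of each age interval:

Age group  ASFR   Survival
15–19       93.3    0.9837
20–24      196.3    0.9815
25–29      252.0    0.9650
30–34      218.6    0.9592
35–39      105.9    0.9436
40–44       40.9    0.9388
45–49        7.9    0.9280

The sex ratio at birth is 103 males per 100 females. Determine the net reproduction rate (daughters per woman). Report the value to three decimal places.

2.175

Proportion female at birth = 100 / (100 + 103) = 0.49261.
Survival-weighted fertility by age (5·fₓ·Sₓ):
  15–19: 5 × 93.3/1000 × 0.9837 = 0.45890
  20–24: 5 × 196.3/1000 × 0.9815 = 0.96334
  25–29: 5 × 252.0/1000 × 0.9650 = 1.21590
  30–34: 5 × 218.6/1000 × 0.9592 = 1.04841
  35–39: 5 × 105.9/1000 × 0.9436 = 0.49964
  40–44: 5 × 40.9/1000 × 0.9388 = 0.19198
  45–49: 5 × 7.9/1000 × 0.9280 = 0.03666
Sum = 4.41483
NRR = 0.49261 × 4.41483 = 2.17479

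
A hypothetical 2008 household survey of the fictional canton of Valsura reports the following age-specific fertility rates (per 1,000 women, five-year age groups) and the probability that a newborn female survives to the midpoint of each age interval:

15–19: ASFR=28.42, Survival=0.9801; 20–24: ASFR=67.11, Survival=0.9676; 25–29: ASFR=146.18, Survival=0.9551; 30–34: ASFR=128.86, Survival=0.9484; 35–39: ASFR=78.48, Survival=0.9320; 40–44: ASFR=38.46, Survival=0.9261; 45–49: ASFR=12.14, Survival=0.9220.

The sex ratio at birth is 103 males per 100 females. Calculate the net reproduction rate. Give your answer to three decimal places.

1.169

Proportion female at birth = 100 / (100 + 103) = 0.49261.
Survival-weighted fertility by age (5·fₓ·Sₓ):
  15–19: 5 × 28.42/1000 × 0.9801 = 0.13927
  20–24: 5 × 67.11/1000 × 0.9676 = 0.32468
  25–29: 5 × 146.18/1000 × 0.9551 = 0.69808
  30–34: 5 × 128.86/1000 × 0.9484 = 0.61105
  35–39: 5 × 78.48/1000 × 0.9320 = 0.36572
  40–44: 5 × 38.46/1000 × 0.9261 = 0.17809
  45–49: 5 × 12.14/1000 × 0.9220 = 0.05597
Sum = 2.37286
NRR = 0.49261 × 2.37286 = 1.16889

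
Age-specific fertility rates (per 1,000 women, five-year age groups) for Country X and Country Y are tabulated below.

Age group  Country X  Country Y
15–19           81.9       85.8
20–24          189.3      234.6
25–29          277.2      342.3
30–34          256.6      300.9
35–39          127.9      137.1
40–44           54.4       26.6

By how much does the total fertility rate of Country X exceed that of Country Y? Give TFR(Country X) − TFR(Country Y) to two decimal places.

-0.70

Country X:
  Sum of ASFRs = 81.9 + 189.3 + 277.2 + 256.6 + 127.9 + 54.4 = 987.3
  TFR = 5 × 987.3 / 1000 = 4.9365
Country Y:
  Sum of ASFRs = 85.8 + 234.6 + 342.3 + 300.9 + 137.1 + 26.6 = 1127.3
  TFR = 5 × 1127.3 / 1000 = 5.6365
Difference = 4.9365 − 5.6365 = -0.7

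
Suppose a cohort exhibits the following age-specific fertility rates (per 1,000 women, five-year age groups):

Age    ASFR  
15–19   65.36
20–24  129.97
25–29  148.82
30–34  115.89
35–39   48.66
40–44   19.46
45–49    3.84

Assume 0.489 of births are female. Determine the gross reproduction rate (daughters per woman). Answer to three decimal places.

1.301

Proportion female at birth = 0.489.
Sum of ASFRs = 65.36 + 129.97 + 148.82 + 115.89 + 48.66 + 19.46 + 3.84 = 532.00
TFR = 5 × 532.00 / 1000 = 2.66
GRR = 0.489 × 2.66 = 1.30074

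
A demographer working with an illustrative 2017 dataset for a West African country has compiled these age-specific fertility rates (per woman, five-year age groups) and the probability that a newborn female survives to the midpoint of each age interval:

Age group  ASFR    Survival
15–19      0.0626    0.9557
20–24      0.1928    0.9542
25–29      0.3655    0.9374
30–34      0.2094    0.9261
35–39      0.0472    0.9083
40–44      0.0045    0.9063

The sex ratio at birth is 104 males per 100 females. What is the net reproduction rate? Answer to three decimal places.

2.028

Proportion female at birth = 100 / (100 + 104) = 0.49020.
Per-age-group product (5 × ASFR × survival probability):
  15–19: 5 × 0.0626 × 0.9557 = 0.29913
  20–24: 5 × 0.1928 × 0.9542 = 0.91985
  25–29: 5 × 0.3655 × 0.9374 = 1.71310
  30–34: 5 × 0.2094 × 0.9261 = 0.96963
  35–39: 5 × 0.0472 × 0.9083 = 0.21436
  40–44: 5 × 0.0045 × 0.9063 = 0.02039
Sum = 4.13646
NRR = 0.49020 × 4.13646 = 2.02769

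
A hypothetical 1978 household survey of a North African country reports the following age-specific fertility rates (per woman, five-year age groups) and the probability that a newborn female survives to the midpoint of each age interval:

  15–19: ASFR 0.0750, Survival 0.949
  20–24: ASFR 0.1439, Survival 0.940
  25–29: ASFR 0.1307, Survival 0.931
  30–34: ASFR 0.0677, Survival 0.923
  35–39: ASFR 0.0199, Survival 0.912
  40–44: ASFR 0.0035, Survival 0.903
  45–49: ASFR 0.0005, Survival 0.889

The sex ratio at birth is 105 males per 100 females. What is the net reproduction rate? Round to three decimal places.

1.006

Proportion female at birth = 100 / (100 + 105) = 0.48780.
Per-age-group product (5 × ASFR × survival probability):
  15–19: 5 × 0.0750 × 0.949 = 0.35588
  20–24: 5 × 0.1439 × 0.940 = 0.67633
  25–29: 5 × 0.1307 × 0.931 = 0.60841
  30–34: 5 × 0.0677 × 0.923 = 0.31244
  35–39: 5 × 0.0199 × 0.912 = 0.09074
  40–44: 5 × 0.0035 × 0.903 = 0.01580
  45–49: 5 × 0.0005 × 0.889 = 0.00222
Sum = 2.06182
NRR = 0.48780 × 2.06182 = 1.00576
With NRR above 1 the population is above replacement fertility.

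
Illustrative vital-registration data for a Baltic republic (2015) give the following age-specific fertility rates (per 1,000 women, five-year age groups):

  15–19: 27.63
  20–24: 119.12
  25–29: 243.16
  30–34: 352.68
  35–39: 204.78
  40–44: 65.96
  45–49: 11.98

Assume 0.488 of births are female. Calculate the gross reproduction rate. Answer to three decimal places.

Proportion female at birth = 0.488.
Sum of ASFRs = 27.63 + 119.12 + 243.16 + 352.68 + 204.78 + 65.96 + 11.98 = 1025.31
TFR = 5 × 1025.31 / 1000 = 5.12655
GRR = 0.488 × 5.12655 = 2.50176

2.502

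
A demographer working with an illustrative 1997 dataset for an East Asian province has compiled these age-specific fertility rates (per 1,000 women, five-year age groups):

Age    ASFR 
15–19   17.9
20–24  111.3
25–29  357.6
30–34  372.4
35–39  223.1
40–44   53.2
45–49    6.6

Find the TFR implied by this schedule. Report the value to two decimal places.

5.71

Sum of ASFRs = 17.9 + 111.3 + 357.6 + 372.4 + 223.1 + 53.2 + 6.6 = 1142.1
TFR = 5 × 1142.1 / 1000 = 5.7105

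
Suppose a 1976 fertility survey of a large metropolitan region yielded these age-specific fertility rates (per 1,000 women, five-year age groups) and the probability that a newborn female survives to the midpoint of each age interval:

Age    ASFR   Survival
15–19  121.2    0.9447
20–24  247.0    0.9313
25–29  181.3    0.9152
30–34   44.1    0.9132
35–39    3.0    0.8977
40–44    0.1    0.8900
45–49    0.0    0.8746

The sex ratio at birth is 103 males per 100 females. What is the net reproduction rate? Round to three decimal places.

1.363

Proportion female at birth = 100 / (100 + 103) = 0.49261.
Per-age-group product (5 × ASFR × survival probability):
  15–19: 5 × 121.2/1000 × 0.9447 = 0.57249
  20–24: 5 × 247.0/1000 × 0.9313 = 1.15016
  25–29: 5 × 181.3/1000 × 0.9152 = 0.82963
  30–34: 5 × 44.1/1000 × 0.9132 = 0.20136
  35–39: 5 × 3.0/1000 × 0.8977 = 0.01347
  40–44: 5 × 0.1/1000 × 0.8900 = 0.00045
  45–49: 5 × 0.0/1000 × 0.8746 = 0.00000
Sum = 2.76756
NRR = 0.49261 × 2.76756 = 1.36333
An NRR exceeding 1 indicates intrinsic growth under these rates.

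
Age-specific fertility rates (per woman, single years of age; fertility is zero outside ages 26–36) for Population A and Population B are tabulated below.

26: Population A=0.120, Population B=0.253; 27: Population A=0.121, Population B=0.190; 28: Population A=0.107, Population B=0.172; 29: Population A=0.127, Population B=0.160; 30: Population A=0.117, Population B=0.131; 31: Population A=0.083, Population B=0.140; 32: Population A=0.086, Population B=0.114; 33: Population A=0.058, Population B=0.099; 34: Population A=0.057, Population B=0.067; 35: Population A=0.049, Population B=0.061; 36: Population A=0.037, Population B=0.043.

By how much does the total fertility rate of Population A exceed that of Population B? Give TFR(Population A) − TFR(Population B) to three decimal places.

-0.468

Population A:
  Sum of ASFRs = 0.120 + 0.121 + 0.107 + 0.127 + 0.117 + 0.083 + 0.086 + 0.058 + 0.057 + 0.049 + 0.037 = 0.962
  TFR = 0.962
Population B:
  Sum of ASFRs = 0.253 + 0.190 + 0.172 + 0.160 + 0.131 + 0.140 + 0.114 + 0.099 + 0.067 + 0.061 + 0.043 = 1.430
  TFR = 1.43
Difference = 0.962 − 1.43 = -0.468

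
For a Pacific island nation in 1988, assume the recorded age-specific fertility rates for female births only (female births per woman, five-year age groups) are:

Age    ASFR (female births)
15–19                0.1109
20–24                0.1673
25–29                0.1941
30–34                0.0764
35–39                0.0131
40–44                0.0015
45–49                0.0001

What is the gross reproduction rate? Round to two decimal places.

2.82

Sum of female ASFRs = 0.1109 + 0.1673 + 0.1941 + 0.0764 + 0.0131 + 0.0015 + 0.0001 = 0.5634
GRR = 5 × 0.5634 = 2.817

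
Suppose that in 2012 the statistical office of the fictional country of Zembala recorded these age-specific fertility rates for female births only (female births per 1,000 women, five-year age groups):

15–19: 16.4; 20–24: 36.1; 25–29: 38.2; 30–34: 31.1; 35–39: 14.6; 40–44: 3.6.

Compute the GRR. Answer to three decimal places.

0.700

Sum of female ASFRs = 16.4 + 36.1 + 38.2 + 31.1 + 14.6 + 3.6 = 140.0
GRR = 5 × 140.0 / 1000 = 0.7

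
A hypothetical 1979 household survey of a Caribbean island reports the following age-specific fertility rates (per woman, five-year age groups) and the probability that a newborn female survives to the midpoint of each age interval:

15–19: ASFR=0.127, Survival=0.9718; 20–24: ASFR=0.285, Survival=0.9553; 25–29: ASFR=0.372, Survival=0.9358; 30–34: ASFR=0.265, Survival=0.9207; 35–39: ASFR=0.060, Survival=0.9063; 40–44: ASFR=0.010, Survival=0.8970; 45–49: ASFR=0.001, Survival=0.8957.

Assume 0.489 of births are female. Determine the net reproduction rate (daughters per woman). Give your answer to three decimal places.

Proportion female at birth = 0.489.
Per-age-group product (5 × ASFR × survival probability):
  15–19: 5 × 0.127 × 0.9718 = 0.61709
  20–24: 5 × 0.285 × 0.9553 = 1.36130
  25–29: 5 × 0.372 × 0.9358 = 1.74059
  30–34: 5 × 0.265 × 0.9207 = 1.21993
  35–39: 5 × 0.060 × 0.9063 = 0.27189
  40–44: 5 × 0.010 × 0.8970 = 0.04485
  45–49: 5 × 0.001 × 0.8957 = 0.00448
Sum = 5.26013
NRR = 0.489 × 5.26013 = 2.57220

2.572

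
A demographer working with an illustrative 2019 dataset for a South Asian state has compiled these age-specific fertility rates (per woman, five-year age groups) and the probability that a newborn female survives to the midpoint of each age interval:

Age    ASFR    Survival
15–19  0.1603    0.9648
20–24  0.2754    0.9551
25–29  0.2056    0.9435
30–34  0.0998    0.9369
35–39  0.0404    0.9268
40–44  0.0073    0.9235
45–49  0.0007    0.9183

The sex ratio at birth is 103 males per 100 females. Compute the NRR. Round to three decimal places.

Proportion female at birth = 100 / (100 + 103) = 0.49261.
Weighting each age-specific rate by interval width and survival:
  15–19: 5 × 0.1603 × 0.9648 = 0.77329
  20–24: 5 × 0.2754 × 0.9551 = 1.31517
  25–29: 5 × 0.2056 × 0.9435 = 0.96992
  30–34: 5 × 0.0998 × 0.9369 = 0.46751
  35–39: 5 × 0.0404 × 0.9268 = 0.18721
  40–44: 5 × 0.0073 × 0.9235 = 0.03371
  45–49: 5 × 0.0007 × 0.9183 = 0.00321
Sum = 3.75002
NRR = 0.49261 × 3.75002 = 1.84730
With NRR above 1 the population is above replacement fertility.

1.847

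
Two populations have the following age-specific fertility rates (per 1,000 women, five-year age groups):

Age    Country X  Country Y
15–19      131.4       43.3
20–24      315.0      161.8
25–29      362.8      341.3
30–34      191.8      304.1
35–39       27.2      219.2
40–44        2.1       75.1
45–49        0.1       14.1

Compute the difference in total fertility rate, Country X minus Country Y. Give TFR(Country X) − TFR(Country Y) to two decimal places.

Country X:
  Sum of ASFRs = 131.4 + 315.0 + 362.8 + 191.8 + 27.2 + 2.1 + 0.1 = 1030.4
  TFR = 5 × 1030.4 / 1000 = 5.152
Country Y:
  Sum of ASFRs = 43.3 + 161.8 + 341.3 + 304.1 + 219.2 + 75.1 + 14.1 = 1158.9
  TFR = 5 × 1158.9 / 1000 = 5.7945
Difference = 5.152 − 5.7945 = -0.6425

-0.64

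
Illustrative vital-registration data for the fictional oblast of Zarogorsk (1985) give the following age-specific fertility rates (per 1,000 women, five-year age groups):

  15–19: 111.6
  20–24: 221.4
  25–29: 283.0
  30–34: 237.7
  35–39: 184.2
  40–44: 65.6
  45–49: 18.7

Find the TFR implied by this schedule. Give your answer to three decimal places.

Sum of ASFRs = 111.6 + 221.4 + 283.0 + 237.7 + 184.2 + 65.6 + 18.7 = 1122.2
TFR = 5 × 1122.2 / 1000 = 5.611

5.611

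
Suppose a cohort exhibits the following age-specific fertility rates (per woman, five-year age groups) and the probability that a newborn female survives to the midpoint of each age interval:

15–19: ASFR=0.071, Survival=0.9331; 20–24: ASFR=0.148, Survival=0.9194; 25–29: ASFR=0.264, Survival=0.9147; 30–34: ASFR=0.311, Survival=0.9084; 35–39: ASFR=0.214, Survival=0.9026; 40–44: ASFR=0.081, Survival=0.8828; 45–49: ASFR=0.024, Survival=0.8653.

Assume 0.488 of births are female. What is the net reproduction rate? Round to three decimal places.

2.469

Proportion female at birth = 0.488.
Each age group contributes 5 × ASFR × survival:
  15–19: 5 × 0.071 × 0.9331 = 0.33125
  20–24: 5 × 0.148 × 0.9194 = 0.68036
  25–29: 5 × 0.264 × 0.9147 = 1.20740
  30–34: 5 × 0.311 × 0.9084 = 1.41256
  35–39: 5 × 0.214 × 0.9026 = 0.96578
  40–44: 5 × 0.081 × 0.8828 = 0.35753
  45–49: 5 × 0.024 × 0.8653 = 0.10384
Sum = 5.05872
NRR = 0.488 × 5.05872 = 2.46866
NRR > 1, so each generation more than replaces itself.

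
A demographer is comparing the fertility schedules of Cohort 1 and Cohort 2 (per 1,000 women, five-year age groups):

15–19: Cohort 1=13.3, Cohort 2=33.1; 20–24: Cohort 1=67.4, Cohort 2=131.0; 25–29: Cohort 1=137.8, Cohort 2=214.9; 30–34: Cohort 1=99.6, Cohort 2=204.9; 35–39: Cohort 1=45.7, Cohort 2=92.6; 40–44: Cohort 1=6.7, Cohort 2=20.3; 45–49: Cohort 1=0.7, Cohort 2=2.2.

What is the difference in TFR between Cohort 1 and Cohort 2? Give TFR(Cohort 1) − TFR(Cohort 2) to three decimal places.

-1.639

Cohort 1:
  Sum of ASFRs = 13.3 + 67.4 + 137.8 + 99.6 + 45.7 + 6.7 + 0.7 = 371.2
  TFR = 5 × 371.2 / 1000 = 1.856
Cohort 2:
  Sum of ASFRs = 33.1 + 131.0 + 214.9 + 204.9 + 92.6 + 20.3 + 2.2 = 699.0
  TFR = 5 × 699.0 / 1000 = 3.495
Difference = 1.856 − 3.495 = -1.639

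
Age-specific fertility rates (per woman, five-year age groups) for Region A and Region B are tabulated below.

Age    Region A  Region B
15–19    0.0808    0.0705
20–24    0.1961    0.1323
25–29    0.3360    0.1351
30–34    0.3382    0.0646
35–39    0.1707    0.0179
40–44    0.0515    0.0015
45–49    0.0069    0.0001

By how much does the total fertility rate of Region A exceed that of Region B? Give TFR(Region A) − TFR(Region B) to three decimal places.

3.791

Region A:
  Sum of ASFRs = 0.0808 + 0.1961 + 0.3360 + 0.3382 + 0.1707 + 0.0515 + 0.0069 = 1.1802
  TFR = 5 × 1.1802 = 5.901
Region B:
  Sum of ASFRs = 0.0705 + 0.1323 + 0.1351 + 0.0646 + 0.0179 + 0.0015 + 0.0001 = 0.4220
  TFR = 5 × 0.4220 = 2.11
Difference = 5.901 − 2.11 = 3.791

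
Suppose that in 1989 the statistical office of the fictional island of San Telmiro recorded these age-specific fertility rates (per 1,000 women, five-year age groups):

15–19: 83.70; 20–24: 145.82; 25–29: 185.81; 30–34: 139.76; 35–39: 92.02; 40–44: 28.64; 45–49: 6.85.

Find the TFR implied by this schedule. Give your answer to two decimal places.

Sum of ASFRs = 83.70 + 145.82 + 185.81 + 139.76 + 92.02 + 28.64 + 6.85 = 682.60
TFR = 5 × 682.60 / 1000 = 3.413

3.41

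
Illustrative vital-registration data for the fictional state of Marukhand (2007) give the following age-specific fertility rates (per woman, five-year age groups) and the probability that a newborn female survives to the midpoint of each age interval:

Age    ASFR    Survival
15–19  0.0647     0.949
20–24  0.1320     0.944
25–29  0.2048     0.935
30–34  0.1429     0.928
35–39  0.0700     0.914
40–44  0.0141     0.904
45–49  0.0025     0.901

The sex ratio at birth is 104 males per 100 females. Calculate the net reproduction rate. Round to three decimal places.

1.444

Proportion female at birth = 100 / (100 + 104) = 0.49020.
Survival-weighted fertility by age (5·fₓ·Sₓ):
  15–19: 5 × 0.0647 × 0.949 = 0.30700
  20–24: 5 × 0.1320 × 0.944 = 0.62304
  25–29: 5 × 0.2048 × 0.935 = 0.95744
  30–34: 5 × 0.1429 × 0.928 = 0.66306
  35–39: 5 × 0.0700 × 0.914 = 0.31990
  40–44: 5 × 0.0141 × 0.904 = 0.06373
  45–49: 5 × 0.0025 × 0.901 = 0.01126
Sum = 2.94543
NRR = 0.49020 × 2.94543 = 1.44385
With NRR above 1 the population is above replacement fertility.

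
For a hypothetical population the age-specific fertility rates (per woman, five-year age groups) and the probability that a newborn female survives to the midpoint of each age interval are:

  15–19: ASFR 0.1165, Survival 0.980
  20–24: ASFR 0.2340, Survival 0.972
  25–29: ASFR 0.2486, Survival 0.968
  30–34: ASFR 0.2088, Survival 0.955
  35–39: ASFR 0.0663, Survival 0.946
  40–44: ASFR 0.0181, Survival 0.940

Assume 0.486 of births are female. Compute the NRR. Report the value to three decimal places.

2.093

Proportion female at birth = 0.486.
Weighting each age-specific rate by interval width and survival:
  15–19: 5 × 0.1165 × 0.980 = 0.57085
  20–24: 5 × 0.2340 × 0.972 = 1.13724
  25–29: 5 × 0.2486 × 0.968 = 1.20322
  30–34: 5 × 0.2088 × 0.955 = 0.99702
  35–39: 5 × 0.0663 × 0.946 = 0.31360
  40–44: 5 × 0.0181 × 0.940 = 0.08507
Sum = 4.30700
NRR = 0.486 × 4.30700 = 2.09320
With NRR above 1 the population is above replacement fertility.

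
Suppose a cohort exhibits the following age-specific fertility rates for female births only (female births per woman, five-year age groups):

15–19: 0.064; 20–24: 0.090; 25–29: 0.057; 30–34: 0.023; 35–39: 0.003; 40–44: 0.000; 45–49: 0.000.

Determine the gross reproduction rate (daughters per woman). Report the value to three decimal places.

Sum of female ASFRs = 0.064 + 0.090 + 0.057 + 0.023 + 0.003 + 0.000 + 0.000 = 0.237
GRR = 5 × 0.237 = 1.185

1.185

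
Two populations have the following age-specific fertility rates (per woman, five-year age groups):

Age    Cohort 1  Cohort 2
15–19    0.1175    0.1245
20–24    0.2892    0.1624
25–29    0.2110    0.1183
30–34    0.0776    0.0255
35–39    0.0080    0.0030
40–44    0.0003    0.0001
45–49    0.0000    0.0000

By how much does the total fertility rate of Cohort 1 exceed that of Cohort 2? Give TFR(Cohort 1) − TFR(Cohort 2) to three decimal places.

Cohort 1:
  Sum of ASFRs = 0.1175 + 0.2892 + 0.2110 + 0.0776 + 0.0080 + 0.0003 + 0.0000 = 0.7036
  TFR = 5 × 0.7036 = 3.518
Cohort 2:
  Sum of ASFRs = 0.1245 + 0.1624 + 0.1183 + 0.0255 + 0.0030 + 0.0001 + 0.0000 = 0.4338
  TFR = 5 × 0.4338 = 2.169
Difference = 3.518 − 2.169 = 1.349

1.349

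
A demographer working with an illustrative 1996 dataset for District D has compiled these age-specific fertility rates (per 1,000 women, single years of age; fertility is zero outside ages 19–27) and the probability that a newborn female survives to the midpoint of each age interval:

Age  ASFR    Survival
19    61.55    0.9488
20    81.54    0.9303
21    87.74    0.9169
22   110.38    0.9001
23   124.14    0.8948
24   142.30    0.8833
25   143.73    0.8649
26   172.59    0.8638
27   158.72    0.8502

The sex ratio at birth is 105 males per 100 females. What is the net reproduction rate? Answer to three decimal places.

0.468

Proportion female at birth = 100 / (100 + 105) = 0.48780.
Weighting each age-specific rate by interval width and survival:
  19: 1 × 61.55/1000 × 0.9488 = 0.05840
  20: 1 × 81.54/1000 × 0.9303 = 0.07586
  21: 1 × 87.74/1000 × 0.9169 = 0.08045
  22: 1 × 110.38/1000 × 0.9001 = 0.09935
  23: 1 × 124.14/1000 × 0.8948 = 0.11108
  24: 1 × 142.30/1000 × 0.8833 = 0.12569
  25: 1 × 143.73/1000 × 0.8649 = 0.12431
  26: 1 × 172.59/1000 × 0.8638 = 0.14908
  27: 1 × 158.72/1000 × 0.8502 = 0.13494
Sum = 0.95916
NRR = 0.48780 × 0.95916 = 0.46788
An NRR under 1 implies long-run decline under these rates.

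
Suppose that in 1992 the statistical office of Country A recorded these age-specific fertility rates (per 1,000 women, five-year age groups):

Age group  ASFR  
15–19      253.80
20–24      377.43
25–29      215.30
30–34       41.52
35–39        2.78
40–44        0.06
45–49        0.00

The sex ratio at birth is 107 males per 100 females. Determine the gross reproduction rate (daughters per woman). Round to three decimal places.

Proportion female at birth = 100 / (100 + 107) = 0.48309.
Sum of ASFRs = 253.80 + 377.43 + 215.30 + 41.52 + 2.78 + 0.06 + 0.00 = 890.89
TFR = 5 × 890.89 / 1000 = 4.45445
GRR = 0.48309 × 4.45445 = 2.15190

2.152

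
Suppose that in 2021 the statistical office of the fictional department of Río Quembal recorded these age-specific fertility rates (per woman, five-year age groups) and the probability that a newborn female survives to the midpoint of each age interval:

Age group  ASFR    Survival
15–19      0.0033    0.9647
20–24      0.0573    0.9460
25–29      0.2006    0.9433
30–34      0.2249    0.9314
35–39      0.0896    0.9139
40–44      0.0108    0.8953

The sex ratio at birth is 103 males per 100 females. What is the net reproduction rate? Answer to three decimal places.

1.349

Proportion female at birth = 100 / (100 + 103) = 0.49261.
Survival-weighted fertility by age (5·fₓ·Sₓ):
  15–19: 5 × 0.0033 × 0.9647 = 0.01592
  20–24: 5 × 0.0573 × 0.9460 = 0.27103
  25–29: 5 × 0.2006 × 0.9433 = 0.94613
  30–34: 5 × 0.2249 × 0.9314 = 1.04736
  35–39: 5 × 0.0896 × 0.9139 = 0.40943
  40–44: 5 × 0.0108 × 0.8953 = 0.04835
Sum = 2.73822
NRR = 0.49261 × 2.73822 = 1.34887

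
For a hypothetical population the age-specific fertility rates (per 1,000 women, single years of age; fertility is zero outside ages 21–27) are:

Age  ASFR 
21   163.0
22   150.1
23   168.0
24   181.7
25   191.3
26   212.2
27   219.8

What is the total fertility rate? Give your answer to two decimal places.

Sum of ASFRs = 163.0 + 150.1 + 168.0 + 181.7 + 191.3 + 212.2 + 219.8 = 1286.1
TFR = 1286.1 / 1000 = 1.2861

1.29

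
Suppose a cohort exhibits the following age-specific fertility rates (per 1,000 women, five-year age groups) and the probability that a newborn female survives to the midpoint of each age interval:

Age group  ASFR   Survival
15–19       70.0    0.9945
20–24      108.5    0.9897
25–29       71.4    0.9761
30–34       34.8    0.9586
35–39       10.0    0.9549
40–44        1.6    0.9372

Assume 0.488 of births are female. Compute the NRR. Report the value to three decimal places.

Proportion female at birth = 0.488.
Per-age-group product (5 × ASFR × survival probability):
  15–19: 5 × 70.0/1000 × 0.9945 = 0.34808
  20–24: 5 × 108.5/1000 × 0.9897 = 0.53691
  25–29: 5 × 71.4/1000 × 0.9761 = 0.34847
  30–34: 5 × 34.8/1000 × 0.9586 = 0.16680
  35–39: 5 × 10.0/1000 × 0.9549 = 0.04775
  40–44: 5 × 1.6/1000 × 0.9372 = 0.00750
Sum = 1.45551
NRR = 0.488 × 1.45551 = 0.71029
NRR < 1, so the cohort does not fully replace itself.

0.710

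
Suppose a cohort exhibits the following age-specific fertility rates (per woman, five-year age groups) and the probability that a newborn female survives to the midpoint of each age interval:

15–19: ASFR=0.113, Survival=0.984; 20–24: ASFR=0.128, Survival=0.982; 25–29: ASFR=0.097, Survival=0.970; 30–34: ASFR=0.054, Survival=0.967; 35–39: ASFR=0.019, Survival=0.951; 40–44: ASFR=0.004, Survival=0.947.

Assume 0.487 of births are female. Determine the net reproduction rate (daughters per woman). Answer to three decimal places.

Proportion female at birth = 0.487.
Each age group contributes 5 × ASFR × survival:
  15–19: 5 × 0.113 × 0.984 = 0.55596
  20–24: 5 × 0.128 × 0.982 = 0.62848
  25–29: 5 × 0.097 × 0.970 = 0.47045
  30–34: 5 × 0.054 × 0.967 = 0.26109
  35–39: 5 × 0.019 × 0.951 = 0.09035
  40–44: 5 × 0.004 × 0.947 = 0.01894
Sum = 2.02527
NRR = 0.487 × 2.02527 = 0.98631
An NRR under 1 implies long-run decline under these rates.

0.986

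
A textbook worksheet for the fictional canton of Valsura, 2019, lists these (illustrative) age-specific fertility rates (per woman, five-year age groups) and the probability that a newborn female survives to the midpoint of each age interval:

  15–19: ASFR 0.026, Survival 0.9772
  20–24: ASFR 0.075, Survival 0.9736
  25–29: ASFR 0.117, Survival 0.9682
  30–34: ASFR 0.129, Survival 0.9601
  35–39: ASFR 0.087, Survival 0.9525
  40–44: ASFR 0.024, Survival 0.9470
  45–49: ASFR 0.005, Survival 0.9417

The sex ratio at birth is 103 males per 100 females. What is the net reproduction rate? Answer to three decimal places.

1.098

Proportion female at birth = 100 / (100 + 103) = 0.49261.
Survival-weighted fertility by age (5·fₓ·Sₓ):
  15–19: 5 × 0.026 × 0.9772 = 0.12704
  20–24: 5 × 0.075 × 0.9736 = 0.36510
  25–29: 5 × 0.117 × 0.9682 = 0.56640
  30–34: 5 × 0.129 × 0.9601 = 0.61926
  35–39: 5 × 0.087 × 0.9525 = 0.41434
  40–44: 5 × 0.024 × 0.9470 = 0.11364
  45–49: 5 × 0.005 × 0.9417 = 0.02354
Sum = 2.22932
NRR = 0.49261 × 2.22932 = 1.09819
NRR > 1, so each generation more than replaces itself.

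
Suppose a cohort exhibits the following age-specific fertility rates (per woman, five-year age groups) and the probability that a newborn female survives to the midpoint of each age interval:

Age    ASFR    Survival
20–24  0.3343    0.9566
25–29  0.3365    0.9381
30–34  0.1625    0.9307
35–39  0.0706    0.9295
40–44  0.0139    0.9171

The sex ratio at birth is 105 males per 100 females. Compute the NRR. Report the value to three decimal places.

Proportion female at birth = 100 / (100 + 105) = 0.48780.
Per-age-group product (5 × ASFR × survival probability):
  20–24: 5 × 0.3343 × 0.9566 = 1.59896
  25–29: 5 × 0.3365 × 0.9381 = 1.57835
  30–34: 5 × 0.1625 × 0.9307 = 0.75619
  35–39: 5 × 0.0706 × 0.9295 = 0.32811
  40–44: 5 × 0.0139 × 0.9171 = 0.06374
Sum = 4.32535
NRR = 0.48780 × 4.32535 = 2.10991
With NRR above 1 the population is above replacement fertility.

2.110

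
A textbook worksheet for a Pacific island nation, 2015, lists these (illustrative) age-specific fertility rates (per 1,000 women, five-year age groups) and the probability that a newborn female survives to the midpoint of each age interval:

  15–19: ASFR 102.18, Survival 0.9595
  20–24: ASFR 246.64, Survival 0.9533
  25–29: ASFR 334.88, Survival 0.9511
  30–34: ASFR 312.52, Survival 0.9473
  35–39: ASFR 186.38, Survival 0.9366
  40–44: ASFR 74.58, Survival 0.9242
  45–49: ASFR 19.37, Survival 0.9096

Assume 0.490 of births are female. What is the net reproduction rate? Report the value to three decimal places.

Proportion female at birth = 0.490.
Per-age-group product (5 × ASFR × survival probability):
  15–19: 5 × 102.18/1000 × 0.9595 = 0.49021
  20–24: 5 × 246.64/1000 × 0.9533 = 1.17561
  25–29: 5 × 334.88/1000 × 0.9511 = 1.59252
  30–34: 5 × 312.52/1000 × 0.9473 = 1.48025
  35–39: 5 × 186.38/1000 × 0.9366 = 0.87282
  40–44: 5 × 74.58/1000 × 0.9242 = 0.34463
  45–49: 5 × 19.37/1000 × 0.9096 = 0.08809
Sum = 6.04413
NRR = 0.490 × 6.04413 = 2.96162

2.962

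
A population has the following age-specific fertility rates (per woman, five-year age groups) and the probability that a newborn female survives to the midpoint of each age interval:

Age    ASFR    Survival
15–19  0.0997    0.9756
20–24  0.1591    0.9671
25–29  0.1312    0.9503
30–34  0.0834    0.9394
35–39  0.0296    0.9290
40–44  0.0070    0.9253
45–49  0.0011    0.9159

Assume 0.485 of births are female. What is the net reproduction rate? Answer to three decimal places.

1.186

Proportion female at birth = 0.485.
Per-age-group product (5 × ASFR × survival probability):
  15–19: 5 × 0.0997 × 0.9756 = 0.48634
  20–24: 5 × 0.1591 × 0.9671 = 0.76933
  25–29: 5 × 0.1312 × 0.9503 = 0.62340
  30–34: 5 × 0.0834 × 0.9394 = 0.39173
  35–39: 5 × 0.0296 × 0.9290 = 0.13749
  40–44: 5 × 0.0070 × 0.9253 = 0.03239
  45–49: 5 × 0.0011 × 0.9159 = 0.00504
Sum = 2.44572
NRR = 0.485 × 2.44572 = 1.18617
With NRR above 1 the population is above replacement fertility.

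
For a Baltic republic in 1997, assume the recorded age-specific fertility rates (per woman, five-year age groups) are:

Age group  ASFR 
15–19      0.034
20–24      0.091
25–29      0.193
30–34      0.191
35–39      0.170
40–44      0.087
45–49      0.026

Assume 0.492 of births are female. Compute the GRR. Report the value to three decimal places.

1.948

Proportion female at birth = 0.492.
Sum of ASFRs = 0.034 + 0.091 + 0.193 + 0.191 + 0.170 + 0.087 + 0.026 = 0.792
TFR = 5 × 0.792 = 3.96
GRR = 0.492 × 3.96 = 1.94832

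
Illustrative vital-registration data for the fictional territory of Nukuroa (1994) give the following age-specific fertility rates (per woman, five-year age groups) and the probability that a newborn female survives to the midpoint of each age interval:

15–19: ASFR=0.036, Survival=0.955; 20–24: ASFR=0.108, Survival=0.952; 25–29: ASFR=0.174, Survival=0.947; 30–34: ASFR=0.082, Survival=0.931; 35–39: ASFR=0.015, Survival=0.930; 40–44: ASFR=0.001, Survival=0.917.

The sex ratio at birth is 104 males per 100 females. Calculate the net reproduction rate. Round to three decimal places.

0.964

Proportion female at birth = 100 / (100 + 104) = 0.49020.
Each age group contributes 5 × ASFR × survival:
  15–19: 5 × 0.036 × 0.955 = 0.17190
  20–24: 5 × 0.108 × 0.952 = 0.51408
  25–29: 5 × 0.174 × 0.947 = 0.82389
  30–34: 5 × 0.082 × 0.931 = 0.38171
  35–39: 5 × 0.015 × 0.930 = 0.06975
  40–44: 5 × 0.001 × 0.917 = 0.00459
Sum = 1.96592
NRR = 0.49020 × 1.96592 = 0.96369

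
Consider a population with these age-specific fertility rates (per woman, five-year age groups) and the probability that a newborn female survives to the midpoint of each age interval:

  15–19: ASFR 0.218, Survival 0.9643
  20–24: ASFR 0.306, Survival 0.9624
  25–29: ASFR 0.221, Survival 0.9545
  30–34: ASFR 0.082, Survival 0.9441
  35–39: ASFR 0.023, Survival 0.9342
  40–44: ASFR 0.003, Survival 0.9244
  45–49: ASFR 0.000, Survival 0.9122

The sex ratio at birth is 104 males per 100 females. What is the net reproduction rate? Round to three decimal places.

Proportion female at birth = 100 / (100 + 104) = 0.49020.
Survival-weighted fertility by age (5·fₓ·Sₓ):
  15–19: 5 × 0.218 × 0.9643 = 1.05109
  20–24: 5 × 0.306 × 0.9624 = 1.47247
  25–29: 5 × 0.221 × 0.9545 = 1.05472
  30–34: 5 × 0.082 × 0.9441 = 0.38708
  35–39: 5 × 0.023 × 0.9342 = 0.10743
  40–44: 5 × 0.003 × 0.9244 = 0.01387
  45–49: 5 × 0.000 × 0.9122 = 0.00000
Sum = 4.08666
NRR = 0.49020 × 4.08666 = 2.00328
NRR > 1, so each generation more than replaces itself.

2.003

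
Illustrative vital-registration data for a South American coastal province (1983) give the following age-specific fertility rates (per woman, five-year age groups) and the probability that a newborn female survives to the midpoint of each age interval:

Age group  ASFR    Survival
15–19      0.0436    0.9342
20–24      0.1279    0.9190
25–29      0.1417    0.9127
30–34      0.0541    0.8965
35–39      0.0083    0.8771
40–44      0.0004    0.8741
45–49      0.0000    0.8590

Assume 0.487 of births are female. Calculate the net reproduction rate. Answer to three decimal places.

0.837

Proportion female at birth = 0.487.
Weighting each age-specific rate by interval width and survival:
  15–19: 5 × 0.0436 × 0.9342 = 0.20366
  20–24: 5 × 0.1279 × 0.9190 = 0.58770
  25–29: 5 × 0.1417 × 0.9127 = 0.64665
  30–34: 5 × 0.0541 × 0.8965 = 0.24250
  35–39: 5 × 0.0083 × 0.8771 = 0.03640
  40–44: 5 × 0.0004 × 0.8741 = 0.00175
  45–49: 5 × 0.0000 × 0.8590 = 0.00000
Sum = 1.71866
NRR = 0.487 × 1.71866 = 0.83699
NRR < 1, so the cohort does not fully replace itself.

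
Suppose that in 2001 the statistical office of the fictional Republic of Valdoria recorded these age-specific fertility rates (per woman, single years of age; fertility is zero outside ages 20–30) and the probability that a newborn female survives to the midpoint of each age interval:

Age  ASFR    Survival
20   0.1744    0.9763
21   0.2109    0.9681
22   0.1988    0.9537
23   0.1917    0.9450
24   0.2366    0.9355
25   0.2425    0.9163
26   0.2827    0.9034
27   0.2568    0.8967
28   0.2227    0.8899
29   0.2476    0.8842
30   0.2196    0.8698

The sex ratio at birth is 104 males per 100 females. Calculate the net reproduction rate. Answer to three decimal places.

1.119

Proportion female at birth = 100 / (100 + 104) = 0.49020.
Per-age-group product (1 × ASFR × survival probability):
  20: 1 × 0.1744 × 0.9763 = 0.17027
  21: 1 × 0.2109 × 0.9681 = 0.20417
  22: 1 × 0.1988 × 0.9537 = 0.18960
  23: 1 × 0.1917 × 0.9450 = 0.18116
  24: 1 × 0.2366 × 0.9355 = 0.22134
  25: 1 × 0.2425 × 0.9163 = 0.22220
  26: 1 × 0.2827 × 0.9034 = 0.25539
  27: 1 × 0.2568 × 0.8967 = 0.23027
  28: 1 × 0.2227 × 0.8899 = 0.19818
  29: 1 × 0.2476 × 0.8842 = 0.21893
  30: 1 × 0.2196 × 0.8698 = 0.19101
Sum = 2.28252
NRR = 0.49020 × 2.28252 = 1.11889
An NRR exceeding 1 indicates intrinsic growth under these rates.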